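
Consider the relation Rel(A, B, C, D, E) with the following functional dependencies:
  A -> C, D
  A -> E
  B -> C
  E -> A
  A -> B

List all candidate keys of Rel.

{A} is a candidate key since {A}⁺ = {A, B, C, D, E} covers every attribute.
{E} is a candidate key since {E}⁺ = {A, B, C, D, E} covers every attribute.
No proper subset of any of these is a key, and no other minimal superkey exists.

{A}, {E}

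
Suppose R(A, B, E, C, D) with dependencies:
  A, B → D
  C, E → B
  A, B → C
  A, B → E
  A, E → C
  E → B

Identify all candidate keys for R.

{A, B}, {A, E}

Attributes never on any right-hand side: {A} — every candidate key must contain it.
{A, B}⁺ = {A, B, C, D, E} — all of the relation — so {A, B} is a candidate key.
{A, E}⁺ = {A, B, C, D, E} — all of the relation — so {A, E} is a candidate key.
Any other superkey properly contains one of these, so there are no further candidate keys.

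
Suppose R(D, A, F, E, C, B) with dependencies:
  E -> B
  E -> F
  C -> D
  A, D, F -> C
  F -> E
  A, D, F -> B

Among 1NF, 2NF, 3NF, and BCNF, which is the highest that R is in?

Candidate keys: {A, C, E}, {A, C, F}, {A, D, E}, {A, D, F}. Prime attributes: {A, C, D, E, F}.
E -> B: {E}⁺ = {B, E, F}, which is not all of the attributes, so the left side is not a superkey — BCNF is violated.
Because {B} is non-prime and the left side of E -> B is not a superkey, the relation is not in 3NF.
{E} is a proper subset of the key {A, C, E}, and {E}⁺ contains the non-prime attribute {B} — a partial dependency, so 2NF is violated.

1NF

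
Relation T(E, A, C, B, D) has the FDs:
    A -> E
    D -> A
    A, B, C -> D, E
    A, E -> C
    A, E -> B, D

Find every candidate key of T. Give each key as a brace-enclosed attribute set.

{A}, {D}

{A}⁺ = {A, B, C, D, E}, which is every attribute, so {A} is a candidate key.
{D}⁺ = {A, B, C, D, E}, which is every attribute, so {D} is a candidate key.
Any other superkey properly contains one of these, so there are no further candidate keys.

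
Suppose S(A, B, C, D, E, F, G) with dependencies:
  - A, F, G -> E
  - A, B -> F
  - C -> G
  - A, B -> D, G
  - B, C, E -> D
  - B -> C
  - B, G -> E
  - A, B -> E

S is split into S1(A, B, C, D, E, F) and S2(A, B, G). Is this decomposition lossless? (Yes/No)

Yes

The shared attributes are {A, B} and {A, B}⁺ = {A, B, C, D, E, F, G}.
Since S1 ⊆ {A, B, C, D, E, F, G}, the intersection is a superkey of S1; the decomposition is lossless.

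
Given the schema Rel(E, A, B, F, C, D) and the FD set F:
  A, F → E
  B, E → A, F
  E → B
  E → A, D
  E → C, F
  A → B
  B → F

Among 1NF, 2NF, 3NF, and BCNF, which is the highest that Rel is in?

Candidate keys: {A}, {E}. Prime attributes: {A, E}.
B → F: {B}⁺ = {B, F}, which is not all of the attributes, so the left side is not a superkey — BCNF is violated.
B → F has non-prime {F} on the right and a non-superkey on the left, so 3NF fails.
All keys have size 1, which rules out partial dependencies — 2NF is satisfied.

2NF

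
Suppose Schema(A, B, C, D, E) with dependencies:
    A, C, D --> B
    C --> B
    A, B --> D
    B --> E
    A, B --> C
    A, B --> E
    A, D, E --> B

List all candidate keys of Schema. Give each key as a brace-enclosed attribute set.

Attributes never on any right-hand side: {A} — every candidate key must contain it.
Closure of {A, B} is {A, B, C, D, E}, the whole schema; {A, B} is a candidate key.
Closure of {A, C} is {A, B, C, D, E}, the whole schema; {A, C} is a candidate key.
Closure of {A, D, E} is {A, B, C, D, E}, the whole schema; {A, D, E} is a candidate key.
These are minimal and exhaustive — every other superkey contains one of them.

{A, B}, {A, C}, {A, D, E}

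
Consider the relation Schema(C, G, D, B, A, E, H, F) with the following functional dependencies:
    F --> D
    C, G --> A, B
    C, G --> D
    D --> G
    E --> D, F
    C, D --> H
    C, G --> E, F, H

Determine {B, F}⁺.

Start with {B, F}.
F --> D applies; add {D} → now {B, D, F}.
D --> G applies; add {G} → now {B, D, F, G}.
No further FD applies.

{B, D, F, G}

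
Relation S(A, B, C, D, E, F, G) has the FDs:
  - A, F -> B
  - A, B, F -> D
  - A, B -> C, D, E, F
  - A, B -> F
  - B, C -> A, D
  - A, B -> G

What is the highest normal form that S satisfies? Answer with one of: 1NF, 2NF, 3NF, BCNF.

Candidate keys: {A, B}, {A, F}, {B, C}. Prime attributes: {A, B, C, F}.
Each dependency's left side is a superkey — BCNF holds.

BCNF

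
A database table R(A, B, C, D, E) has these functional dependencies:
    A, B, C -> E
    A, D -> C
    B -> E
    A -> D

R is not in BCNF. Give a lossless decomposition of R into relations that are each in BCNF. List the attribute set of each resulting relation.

{A, B}; {A, C, D}; {B, E}

Candidate key of the original relation: {A, B}.
{A, B, C, D, E}: {A, D} determines {A, C, D} here but is not a superkey — split on A, D -> C, giving {A, C, D} and {A, B, D, E}.
{A, C, D} is in BCNF.
{A, B, D, E}: {B} determines {B, E} here but is not a superkey — split on B -> E, giving {B, E} and {A, B, D}.
{B, E} is in BCNF.
{A, B, D}: {A} determines {A, D} here but is not a superkey — split on A -> D, giving {A, D} and {A, B}.
{A, D} is in BCNF.
{A, B} is in BCNF.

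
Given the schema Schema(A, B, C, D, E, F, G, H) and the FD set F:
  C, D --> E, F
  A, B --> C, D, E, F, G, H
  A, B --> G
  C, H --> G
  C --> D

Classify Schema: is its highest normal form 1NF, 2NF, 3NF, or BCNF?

Candidate key: {A, B}. Prime attributes: {A, B}.
For C, D --> E, F we have {C, D}⁺ = {C, D, E, F}; {C, D} is not a superkey, so BCNF fails.
C, D --> E, F determines the non-prime attributes {E, F} from a non-superkey — 3NF is violated.
Checking every proper subset of each key, none determines a non-prime attribute — 2NF is satisfied.

2NF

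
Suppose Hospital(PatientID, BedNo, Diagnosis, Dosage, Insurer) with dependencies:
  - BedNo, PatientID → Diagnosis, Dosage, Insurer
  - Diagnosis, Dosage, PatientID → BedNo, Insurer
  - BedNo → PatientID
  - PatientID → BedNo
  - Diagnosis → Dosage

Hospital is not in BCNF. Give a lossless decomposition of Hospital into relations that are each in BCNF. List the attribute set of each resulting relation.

{BedNo, Diagnosis, Insurer, PatientID}; {Diagnosis, Dosage}

Candidate keys of the original relation: {BedNo}, {PatientID}.
In {BedNo, Diagnosis, Dosage, Insurer, PatientID}, {Diagnosis} is not a superkey ({Diagnosis}⁺ restricted to this set is {Diagnosis, Dosage}), so split on Diagnosis → Dosage into {Diagnosis, Dosage} and {BedNo, Diagnosis, Insurer, PatientID}.
{Diagnosis, Dosage}: every determinant is a superkey — BCNF.
{BedNo, Diagnosis, Insurer, PatientID}: every determinant is a superkey — BCNF.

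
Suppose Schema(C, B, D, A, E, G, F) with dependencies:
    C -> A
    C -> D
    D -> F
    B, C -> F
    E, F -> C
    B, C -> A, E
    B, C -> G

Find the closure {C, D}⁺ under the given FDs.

Start with {C, D}.
C -> A applies; add {A} → now {A, C, D}.
D -> F applies; add {F} → now {A, C, D, F}.
No further FD applies.

{A, C, D, F}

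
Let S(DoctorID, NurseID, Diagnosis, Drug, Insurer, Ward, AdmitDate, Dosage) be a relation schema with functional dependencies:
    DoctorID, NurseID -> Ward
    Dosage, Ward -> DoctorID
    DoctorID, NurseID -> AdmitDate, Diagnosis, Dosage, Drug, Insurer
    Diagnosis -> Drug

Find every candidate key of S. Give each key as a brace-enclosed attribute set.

{DoctorID, NurseID}, {Dosage, NurseID, Ward}

Attributes never on any right-hand side: {NurseID} — every candidate key must contain it.
{DoctorID, NurseID}⁺ = {AdmitDate, Diagnosis, DoctorID, Dosage, Drug, Insurer, NurseID, Ward}, which is every attribute, so {DoctorID, NurseID} is a candidate key.
{Dosage, NurseID, Ward}⁺ = {AdmitDate, Diagnosis, DoctorID, Dosage, Drug, Insurer, NurseID, Ward}, which is every attribute, so {Dosage, NurseID, Ward} is a candidate key.
No proper subset of any of these is a key, and no other minimal superkey exists.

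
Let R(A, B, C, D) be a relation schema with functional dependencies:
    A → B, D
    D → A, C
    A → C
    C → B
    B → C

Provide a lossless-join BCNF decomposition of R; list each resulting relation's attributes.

Candidate keys of the original relation: {A}, {D}.
{A, B, C, D}: {C} determines {B, C} here but is not a superkey — split on C → B, giving {B, C} and {A, C, D}.
{B, C}: every determinant is a superkey — BCNF.
{A, C, D}: every determinant is a superkey — BCNF.

{A, C, D}; {B, C}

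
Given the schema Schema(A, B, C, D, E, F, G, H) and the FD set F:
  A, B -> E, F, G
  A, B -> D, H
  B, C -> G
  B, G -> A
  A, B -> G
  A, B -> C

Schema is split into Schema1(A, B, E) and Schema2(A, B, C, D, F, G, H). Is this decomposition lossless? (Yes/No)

Common attributes: {A, B}; their closure is {A, B, C, D, E, F, G, H}.
This includes all of Schema1, so the common attributes are a superkey of Schema1 — the join is lossless.

Yes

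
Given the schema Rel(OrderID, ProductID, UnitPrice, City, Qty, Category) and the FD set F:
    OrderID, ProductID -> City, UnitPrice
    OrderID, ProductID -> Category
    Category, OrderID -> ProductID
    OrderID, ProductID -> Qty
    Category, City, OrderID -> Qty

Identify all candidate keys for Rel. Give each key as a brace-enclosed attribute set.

No FD produces {OrderID}, so it must be in every candidate key.
{Category, OrderID} is a candidate key since {Category, OrderID}⁺ = {Category, City, OrderID, ProductID, Qty, UnitPrice} covers every attribute.
{OrderID, ProductID} is a candidate key since {OrderID, ProductID}⁺ = {Category, City, OrderID, ProductID, Qty, UnitPrice} covers every attribute.
Any other superkey properly contains one of these, so there are no further candidate keys.

{Category, OrderID}, {OrderID, ProductID}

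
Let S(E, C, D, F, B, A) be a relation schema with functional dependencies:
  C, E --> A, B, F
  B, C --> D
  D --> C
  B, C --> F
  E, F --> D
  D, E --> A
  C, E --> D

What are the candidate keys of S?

Attributes never on any right-hand side: {E} — every candidate key must contain it.
{C, E}⁺ = {A, B, C, D, E, F} — all of the relation — so {C, E} is a candidate key.
{D, E}⁺ = {A, B, C, D, E, F} — all of the relation — so {D, E} is a candidate key.
{E, F}⁺ = {A, B, C, D, E, F} — all of the relation — so {E, F} is a candidate key.
Any other superkey properly contains one of these, so there are no further candidate keys.

{C, E}, {D, E}, {E, F}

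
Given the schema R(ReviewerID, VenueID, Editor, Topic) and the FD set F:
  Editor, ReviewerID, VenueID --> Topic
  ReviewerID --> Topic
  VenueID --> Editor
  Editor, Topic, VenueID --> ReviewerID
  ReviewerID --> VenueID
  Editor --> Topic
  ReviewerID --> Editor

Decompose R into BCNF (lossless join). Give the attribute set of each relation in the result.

{Editor, ReviewerID, VenueID}; {Editor, Topic}

Candidate keys of the original relation: {ReviewerID}, {VenueID}.
{Editor, ReviewerID, Topic, VenueID}: {Editor} determines {Editor, Topic} here but is not a superkey — split on Editor --> Topic, giving {Editor, Topic} and {Editor, ReviewerID, VenueID}.
{Editor, Topic}: every determinant is a superkey — BCNF.
{Editor, ReviewerID, VenueID}: every determinant is a superkey — BCNF.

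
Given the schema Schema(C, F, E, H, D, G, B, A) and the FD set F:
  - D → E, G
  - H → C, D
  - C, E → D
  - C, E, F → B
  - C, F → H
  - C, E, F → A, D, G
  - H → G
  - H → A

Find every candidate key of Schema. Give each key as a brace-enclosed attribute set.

{C, F}, {F, H}

{F} never appears on the right of any FD, so every key must include it.
{C, F} is a candidate key since {C, F}⁺ = {A, B, C, D, E, F, G, H} covers every attribute.
{F, H} is a candidate key since {F, H}⁺ = {A, B, C, D, E, F, G, H} covers every attribute.
No proper subset of any of these is a key, and no other minimal superkey exists.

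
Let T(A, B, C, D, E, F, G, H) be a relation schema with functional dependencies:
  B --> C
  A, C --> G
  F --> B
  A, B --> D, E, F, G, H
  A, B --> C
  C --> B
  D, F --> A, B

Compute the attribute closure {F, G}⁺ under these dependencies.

Start with {F, G}.
F --> B applies; add {B} → now {B, F, G}.
B --> C applies; add {C} → now {B, C, F, G}.
No further FD applies.

{B, C, F, G}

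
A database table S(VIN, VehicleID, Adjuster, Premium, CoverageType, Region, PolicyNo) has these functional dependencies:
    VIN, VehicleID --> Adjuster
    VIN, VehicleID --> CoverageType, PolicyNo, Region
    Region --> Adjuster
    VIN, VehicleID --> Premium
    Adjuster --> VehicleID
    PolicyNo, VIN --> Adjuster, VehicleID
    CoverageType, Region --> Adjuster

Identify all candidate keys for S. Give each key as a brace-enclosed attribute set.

{Adjuster, VIN}, {PolicyNo, VIN}, {Region, VIN}, {VIN, VehicleID}

No FD produces {VIN}, so it must be in every candidate key.
{Adjuster, VIN}⁺ = {Adjuster, CoverageType, PolicyNo, Premium, Region, VIN, VehicleID}, which is every attribute, so {Adjuster, VIN} is a candidate key.
{PolicyNo, VIN}⁺ = {Adjuster, CoverageType, PolicyNo, Premium, Region, VIN, VehicleID}, which is every attribute, so {PolicyNo, VIN} is a candidate key.
{Region, VIN}⁺ = {Adjuster, CoverageType, PolicyNo, Premium, Region, VIN, VehicleID}, which is every attribute, so {Region, VIN} is a candidate key.
{VIN, VehicleID}⁺ = {Adjuster, CoverageType, PolicyNo, Premium, Region, VIN, VehicleID}, which is every attribute, so {VIN, VehicleID} is a candidate key.
No proper subset of any of these is a key, and no other minimal superkey exists.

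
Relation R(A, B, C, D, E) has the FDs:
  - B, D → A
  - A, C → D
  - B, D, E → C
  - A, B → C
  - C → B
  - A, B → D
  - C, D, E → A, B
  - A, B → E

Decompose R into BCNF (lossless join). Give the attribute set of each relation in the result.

Candidate keys of the original relation: {A, B}, {A, C}, {B, D}, {C, D}.
Within {A, B, C, D, E}: {C}⁺ ∩ {A, B, C, D, E} = {B, C}, not the whole set, so C → B violates BCNF; decompose into {B, C} and {A, C, D, E}.
{B, C} is in BCNF.
{A, C, D, E} is in BCNF.

{A, C, D, E}; {B, C}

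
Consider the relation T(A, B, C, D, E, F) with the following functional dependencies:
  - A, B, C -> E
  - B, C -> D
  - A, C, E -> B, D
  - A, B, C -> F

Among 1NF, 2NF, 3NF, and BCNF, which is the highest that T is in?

Candidate keys: {A, B, C}, {A, C, E}. Prime attributes: {A, B, C, E}.
B, C -> D breaks BCNF: {B, C}⁺ = {B, C, D}, so {B, C} is not a superkey.
B, C -> D has non-prime {D} on the right and a non-superkey on the left, so 3NF fails.
{B, C} is a proper subset of the key {A, B, C}, and {B, C}⁺ contains the non-prime attribute {D} — a partial dependency, so 2NF is violated.

1NF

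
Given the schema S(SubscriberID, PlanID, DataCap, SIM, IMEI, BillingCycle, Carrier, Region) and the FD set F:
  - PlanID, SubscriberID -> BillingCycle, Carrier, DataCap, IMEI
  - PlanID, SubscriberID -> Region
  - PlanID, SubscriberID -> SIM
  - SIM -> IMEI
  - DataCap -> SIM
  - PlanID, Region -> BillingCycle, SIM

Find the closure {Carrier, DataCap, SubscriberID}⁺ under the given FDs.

{Carrier, DataCap, IMEI, SIM, SubscriberID}

Start with {Carrier, DataCap, SubscriberID}.
DataCap -> SIM applies; add {SIM} → now {Carrier, DataCap, SIM, SubscriberID}.
SIM -> IMEI applies; add {IMEI} → now {Carrier, DataCap, IMEI, SIM, SubscriberID}.
No further FD applies.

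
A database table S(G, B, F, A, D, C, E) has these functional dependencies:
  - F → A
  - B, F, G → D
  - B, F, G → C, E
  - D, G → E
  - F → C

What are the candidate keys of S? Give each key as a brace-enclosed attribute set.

{B, F, G}

{B, F, G} never appear on the right of any FD, so every key must include all of them.
{B, F, G}⁺ = {A, B, C, D, E, F, G} — all of the relation — so {B, F, G} is a candidate key.
No smaller or unrelated set reaches every attribute, so there are no other keys.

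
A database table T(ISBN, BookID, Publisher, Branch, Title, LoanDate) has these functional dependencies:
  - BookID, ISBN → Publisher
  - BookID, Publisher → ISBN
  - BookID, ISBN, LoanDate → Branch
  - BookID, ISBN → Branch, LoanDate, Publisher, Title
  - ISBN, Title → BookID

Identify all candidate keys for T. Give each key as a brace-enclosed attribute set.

Closure of {BookID, ISBN} is {BookID, Branch, ISBN, LoanDate, Publisher, Title}, the whole schema; {BookID, ISBN} is a candidate key.
Closure of {BookID, Publisher} is {BookID, Branch, ISBN, LoanDate, Publisher, Title}, the whole schema; {BookID, Publisher} is a candidate key.
Closure of {ISBN, Title} is {BookID, Branch, ISBN, LoanDate, Publisher, Title}, the whole schema; {ISBN, Title} is a candidate key.
Any other superkey properly contains one of these, so there are no further candidate keys.

{BookID, ISBN}, {BookID, Publisher}, {ISBN, Title}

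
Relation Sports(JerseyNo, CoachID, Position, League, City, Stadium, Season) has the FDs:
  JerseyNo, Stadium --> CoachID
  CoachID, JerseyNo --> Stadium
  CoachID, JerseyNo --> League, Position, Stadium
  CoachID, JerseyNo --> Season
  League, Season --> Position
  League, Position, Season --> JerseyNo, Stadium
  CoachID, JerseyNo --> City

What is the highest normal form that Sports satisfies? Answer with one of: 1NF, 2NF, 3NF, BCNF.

BCNF

Candidate keys: {CoachID, JerseyNo}, {JerseyNo, Stadium}, {League, Season}. Prime attributes: {CoachID, JerseyNo, League, Season, Stadium}.
The left-hand side of every FD is a superkey, so BCNF is satisfied.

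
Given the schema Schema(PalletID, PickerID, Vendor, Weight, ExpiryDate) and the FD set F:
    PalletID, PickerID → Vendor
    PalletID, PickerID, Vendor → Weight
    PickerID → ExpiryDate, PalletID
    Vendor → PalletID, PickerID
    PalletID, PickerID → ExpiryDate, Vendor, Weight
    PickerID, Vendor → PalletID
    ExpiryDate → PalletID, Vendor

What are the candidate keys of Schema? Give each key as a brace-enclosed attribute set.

{ExpiryDate}, {PickerID}, {Vendor}

{ExpiryDate}⁺ = {ExpiryDate, PalletID, PickerID, Vendor, Weight} — all of the relation — so {ExpiryDate} is a candidate key.
{PickerID}⁺ = {ExpiryDate, PalletID, PickerID, Vendor, Weight} — all of the relation — so {PickerID} is a candidate key.
{Vendor}⁺ = {ExpiryDate, PalletID, PickerID, Vendor, Weight} — all of the relation — so {Vendor} is a candidate key.
No proper subset of any of these is a key, and no other minimal superkey exists.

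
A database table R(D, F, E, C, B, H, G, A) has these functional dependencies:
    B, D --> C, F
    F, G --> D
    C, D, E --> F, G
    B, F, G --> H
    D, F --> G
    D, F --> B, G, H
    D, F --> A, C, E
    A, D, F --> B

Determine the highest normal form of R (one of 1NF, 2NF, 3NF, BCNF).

BCNF

Candidate keys: {B, D}, {C, D, E}, {D, F}, {F, G}. Prime attributes: {B, C, D, E, F, G}.
The left-hand side of every FD is a superkey, so BCNF is satisfied.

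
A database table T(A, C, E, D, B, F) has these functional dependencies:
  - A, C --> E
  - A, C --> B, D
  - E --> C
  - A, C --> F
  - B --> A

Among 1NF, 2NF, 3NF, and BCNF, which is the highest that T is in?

3NF

Candidate keys: {A, C}, {A, E}, {B, C}, {B, E}. Prime attributes: {A, B, C, E}.
E --> C: {E}⁺ = {C, E}, which is not all of the attributes, so the left side is not a superkey — BCNF is violated.
Its right-hand attributes {C} are all prime, as are those of every other non-superkey FD — the relation is in 3NF.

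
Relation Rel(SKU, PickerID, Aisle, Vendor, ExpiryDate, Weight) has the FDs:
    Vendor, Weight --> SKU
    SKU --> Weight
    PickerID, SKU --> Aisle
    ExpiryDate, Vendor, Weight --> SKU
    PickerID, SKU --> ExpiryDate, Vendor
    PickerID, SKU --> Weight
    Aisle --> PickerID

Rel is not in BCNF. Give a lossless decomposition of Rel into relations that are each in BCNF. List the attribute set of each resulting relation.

Candidate keys of the original relation: {Aisle, SKU}, {Aisle, Vendor, Weight}, {PickerID, SKU}, {PickerID, Vendor, Weight}.
In {Aisle, ExpiryDate, PickerID, SKU, Vendor, Weight}, {Vendor, Weight} is not a superkey ({Vendor, Weight}⁺ restricted to this set is {SKU, Vendor, Weight}), so split on Vendor, Weight --> SKU into {SKU, Vendor, Weight} and {Aisle, ExpiryDate, PickerID, Vendor, Weight}.
In {SKU, Vendor, Weight}, {SKU} is not a superkey ({SKU}⁺ restricted to this set is {SKU, Weight}), so split on SKU --> Weight into {SKU, Weight} and {SKU, Vendor}.
{SKU, Weight}: every determinant is a superkey — BCNF.
{SKU, Vendor}: every determinant is a superkey — BCNF.
In {Aisle, ExpiryDate, PickerID, Vendor, Weight}, {Aisle} is not a superkey ({Aisle}⁺ restricted to this set is {Aisle, PickerID}), so split on Aisle --> PickerID into {Aisle, PickerID} and {Aisle, ExpiryDate, Vendor, Weight}.
{Aisle, PickerID}: every determinant is a superkey — BCNF.
{Aisle, ExpiryDate, Vendor, Weight}: every determinant is a superkey — BCNF.

{Aisle, ExpiryDate, Vendor, Weight}; {Aisle, PickerID}; {SKU, Vendor}; {SKU, Weight}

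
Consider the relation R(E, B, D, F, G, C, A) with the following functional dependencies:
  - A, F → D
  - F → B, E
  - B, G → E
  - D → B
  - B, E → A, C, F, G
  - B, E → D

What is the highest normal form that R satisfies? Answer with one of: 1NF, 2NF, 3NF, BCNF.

Candidate keys: {B, E}, {B, G}, {D, E}, {D, G}, {F}. Prime attributes: {B, D, E, F, G}.
D → B breaks BCNF: {D}⁺ = {B, D}, so {D} is not a superkey.
But every attribute on its right side ({B}) is prime, and the same holds for every other non-superkey FD, so 3NF still holds.

3NF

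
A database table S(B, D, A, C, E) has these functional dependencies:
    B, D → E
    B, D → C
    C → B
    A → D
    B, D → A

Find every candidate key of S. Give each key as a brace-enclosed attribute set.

{A, B}⁺ = {A, B, C, D, E} — all of the relation — so {A, B} is a candidate key.
{A, C}⁺ = {A, B, C, D, E} — all of the relation — so {A, C} is a candidate key.
{B, D}⁺ = {A, B, C, D, E} — all of the relation — so {B, D} is a candidate key.
{C, D}⁺ = {A, B, C, D, E} — all of the relation — so {C, D} is a candidate key.
Any other superkey properly contains one of these, so there are no further candidate keys.

{A, B}, {A, C}, {B, D}, {C, D}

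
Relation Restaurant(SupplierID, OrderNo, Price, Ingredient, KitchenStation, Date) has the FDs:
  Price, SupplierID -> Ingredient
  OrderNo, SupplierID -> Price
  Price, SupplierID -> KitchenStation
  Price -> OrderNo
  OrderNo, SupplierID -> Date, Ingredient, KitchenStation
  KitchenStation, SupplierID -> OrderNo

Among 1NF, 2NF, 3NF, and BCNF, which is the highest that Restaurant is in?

Candidate keys: {KitchenStation, SupplierID}, {OrderNo, SupplierID}, {Price, SupplierID}. Prime attributes: {KitchenStation, OrderNo, Price, SupplierID}.
Price -> OrderNo: {Price}⁺ = {OrderNo, Price}, which is not all of the attributes, so the left side is not a superkey — BCNF is violated.
Its right-hand attributes {OrderNo} are all prime, as are those of every other non-superkey FD — the relation is in 3NF.

3NF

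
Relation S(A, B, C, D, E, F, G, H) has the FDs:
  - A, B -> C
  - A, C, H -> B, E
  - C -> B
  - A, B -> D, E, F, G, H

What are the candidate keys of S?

{A, B}, {A, C}

No FD produces {A}, so it must be in every candidate key.
{A, B}⁺ = {A, B, C, D, E, F, G, H} — all of the relation — so {A, B} is a candidate key.
{A, C}⁺ = {A, B, C, D, E, F, G, H} — all of the relation — so {A, C} is a candidate key.
No proper subset of any of these is a key, and no other minimal superkey exists.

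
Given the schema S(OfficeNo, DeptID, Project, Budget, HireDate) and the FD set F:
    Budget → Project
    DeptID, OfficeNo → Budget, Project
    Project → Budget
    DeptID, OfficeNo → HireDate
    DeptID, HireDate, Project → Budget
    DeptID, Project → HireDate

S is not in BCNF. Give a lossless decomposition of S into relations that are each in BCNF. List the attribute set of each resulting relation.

Candidate key of the original relation: {DeptID, OfficeNo}.
Within {Budget, DeptID, HireDate, OfficeNo, Project}: {Budget}⁺ ∩ {Budget, DeptID, HireDate, OfficeNo, Project} = {Budget, Project}, not the whole set, so Budget → Project violates BCNF; decompose into {Budget, Project} and {Budget, DeptID, HireDate, OfficeNo}.
{Budget, Project}: every determinant is a superkey — BCNF.
Within {Budget, DeptID, HireDate, OfficeNo}: {Budget, DeptID}⁺ ∩ {Budget, DeptID, HireDate, OfficeNo} = {Budget, DeptID, HireDate}, not the whole set, so Budget, DeptID → HireDate violates BCNF; decompose into {Budget, DeptID, HireDate} and {Budget, DeptID, OfficeNo}.
{Budget, DeptID, HireDate}: every determinant is a superkey — BCNF.
{Budget, DeptID, OfficeNo}: every determinant is a superkey — BCNF.

{Budget, DeptID, HireDate}; {Budget, DeptID, OfficeNo}; {Budget, Project}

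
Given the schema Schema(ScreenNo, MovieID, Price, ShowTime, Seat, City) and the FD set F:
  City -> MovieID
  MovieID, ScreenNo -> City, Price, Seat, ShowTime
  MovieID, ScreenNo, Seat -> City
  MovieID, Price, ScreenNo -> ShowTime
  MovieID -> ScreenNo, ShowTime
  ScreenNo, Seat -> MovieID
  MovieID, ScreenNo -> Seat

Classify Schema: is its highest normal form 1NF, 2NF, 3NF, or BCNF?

BCNF

Candidate keys: {City}, {MovieID}, {ScreenNo, Seat}. Prime attributes: {City, MovieID, ScreenNo, Seat}.
Every FD has a superkey on the left, so the relation is in BCNF.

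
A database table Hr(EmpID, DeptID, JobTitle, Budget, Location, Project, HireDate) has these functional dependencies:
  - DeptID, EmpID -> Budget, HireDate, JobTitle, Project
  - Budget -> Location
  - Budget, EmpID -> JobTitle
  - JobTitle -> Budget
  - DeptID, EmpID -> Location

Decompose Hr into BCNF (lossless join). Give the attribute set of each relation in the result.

{Budget, DeptID, EmpID, HireDate, Project}; {Budget, JobTitle}; {Budget, Location}; {EmpID, JobTitle}

Candidate key of the original relation: {DeptID, EmpID}.
Within {Budget, DeptID, EmpID, HireDate, JobTitle, Location, Project}: {Budget}⁺ ∩ {Budget, DeptID, EmpID, HireDate, JobTitle, Location, Project} = {Budget, Location}, not the whole set, so Budget -> Location violates BCNF; decompose into {Budget, Location} and {Budget, DeptID, EmpID, HireDate, JobTitle, Project}.
{Budget, Location} has no BCNF violation.
Within {Budget, DeptID, EmpID, HireDate, JobTitle, Project}: {Budget, EmpID}⁺ ∩ {Budget, DeptID, EmpID, HireDate, JobTitle, Project} = {Budget, EmpID, JobTitle}, not the whole set, so Budget, EmpID -> JobTitle violates BCNF; decompose into {Budget, EmpID, JobTitle} and {Budget, DeptID, EmpID, HireDate, Project}.
Within {Budget, EmpID, JobTitle}: {JobTitle}⁺ ∩ {Budget, EmpID, JobTitle} = {Budget, JobTitle}, not the whole set, so JobTitle -> Budget violates BCNF; decompose into {Budget, JobTitle} and {EmpID, JobTitle}.
{Budget, JobTitle} has no BCNF violation.
{EmpID, JobTitle} has no BCNF violation.
{Budget, DeptID, EmpID, HireDate, Project} has no BCNF violation.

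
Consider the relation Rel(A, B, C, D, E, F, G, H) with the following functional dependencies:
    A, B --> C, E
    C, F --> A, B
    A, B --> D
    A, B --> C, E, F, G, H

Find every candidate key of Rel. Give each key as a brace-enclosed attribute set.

{A, B}, {C, F}

{A, B}⁺ = {A, B, C, D, E, F, G, H}, which is every attribute, so {A, B} is a candidate key.
{C, F}⁺ = {A, B, C, D, E, F, G, H}, which is every attribute, so {C, F} is a candidate key.
No proper subset of any of these is a key, and no other minimal superkey exists.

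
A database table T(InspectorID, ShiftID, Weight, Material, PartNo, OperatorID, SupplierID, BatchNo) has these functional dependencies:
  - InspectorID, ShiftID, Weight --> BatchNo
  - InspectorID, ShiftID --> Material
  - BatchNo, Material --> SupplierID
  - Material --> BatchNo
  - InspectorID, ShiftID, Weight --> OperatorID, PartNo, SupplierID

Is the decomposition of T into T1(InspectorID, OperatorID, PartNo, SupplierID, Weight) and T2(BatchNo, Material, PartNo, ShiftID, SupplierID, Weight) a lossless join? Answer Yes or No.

T1 ∩ T2 = {PartNo, SupplierID, Weight}; its closure under F is {PartNo, SupplierID, Weight}.
T1 ⊄ {PartNo, SupplierID, Weight} and T2 ⊄ {PartNo, SupplierID, Weight}, so the split is lossy.

No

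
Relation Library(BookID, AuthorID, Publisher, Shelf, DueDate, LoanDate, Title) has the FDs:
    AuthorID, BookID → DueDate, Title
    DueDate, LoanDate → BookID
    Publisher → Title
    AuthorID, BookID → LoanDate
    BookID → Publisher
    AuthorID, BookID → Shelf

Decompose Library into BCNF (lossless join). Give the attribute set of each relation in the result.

Candidate keys of the original relation: {AuthorID, BookID}, {AuthorID, DueDate, LoanDate}.
In {AuthorID, BookID, DueDate, LoanDate, Publisher, Shelf, Title}, {DueDate, LoanDate} is not a superkey ({DueDate, LoanDate}⁺ restricted to this set is {BookID, DueDate, LoanDate, Publisher, Title}), so split on DueDate, LoanDate → BookID, Publisher, Title into {BookID, DueDate, LoanDate, Publisher, Title} and {AuthorID, DueDate, LoanDate, Shelf}.
In {BookID, DueDate, LoanDate, Publisher, Title}, {Publisher} is not a superkey ({Publisher}⁺ restricted to this set is {Publisher, Title}), so split on Publisher → Title into {Publisher, Title} and {BookID, DueDate, LoanDate, Publisher}.
{Publisher, Title}: every determinant is a superkey — BCNF.
In {BookID, DueDate, LoanDate, Publisher}, {BookID} is not a superkey ({BookID}⁺ restricted to this set is {BookID, Publisher}), so split on BookID → Publisher into {BookID, Publisher} and {BookID, DueDate, LoanDate}.
{BookID, Publisher}: every determinant is a superkey — BCNF.
{BookID, DueDate, LoanDate}: every determinant is a superkey — BCNF.
{AuthorID, DueDate, LoanDate, Shelf}: every determinant is a superkey — BCNF.

{AuthorID, DueDate, LoanDate, Shelf}; {BookID, DueDate, LoanDate}; {BookID, Publisher}; {Publisher, Title}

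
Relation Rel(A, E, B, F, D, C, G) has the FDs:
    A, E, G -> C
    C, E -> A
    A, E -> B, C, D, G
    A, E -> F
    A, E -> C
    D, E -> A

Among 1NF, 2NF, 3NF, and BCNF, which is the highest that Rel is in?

Candidate keys: {A, E}, {C, E}, {D, E}. Prime attributes: {A, C, D, E}.
Every FD has a superkey on the left, so the relation is in BCNF.

BCNF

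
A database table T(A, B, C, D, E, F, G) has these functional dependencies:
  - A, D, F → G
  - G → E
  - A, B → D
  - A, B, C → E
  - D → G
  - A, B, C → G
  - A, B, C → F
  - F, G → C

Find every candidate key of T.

No FD produces {A, B}, so they must be in every candidate key.
{A, B, C} is a candidate key since {A, B, C}⁺ = {A, B, C, D, E, F, G} covers every attribute.
{A, B, F} is a candidate key since {A, B, F}⁺ = {A, B, C, D, E, F, G} covers every attribute.
Any other superkey properly contains one of these, so there are no further candidate keys.

{A, B, C}, {A, B, F}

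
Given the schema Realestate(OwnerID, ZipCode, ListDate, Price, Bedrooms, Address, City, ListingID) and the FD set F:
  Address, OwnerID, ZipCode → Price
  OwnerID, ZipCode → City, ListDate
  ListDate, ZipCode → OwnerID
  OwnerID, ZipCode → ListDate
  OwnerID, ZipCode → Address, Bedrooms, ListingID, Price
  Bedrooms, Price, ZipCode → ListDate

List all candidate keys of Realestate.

{Bedrooms, Price, ZipCode}, {ListDate, ZipCode}, {OwnerID, ZipCode}

{ZipCode} never appears on the right of any FD, so every key must include it.
{ListDate, ZipCode}⁺ = {Address, Bedrooms, City, ListDate, ListingID, OwnerID, Price, ZipCode} — all of the relation — so {ListDate, ZipCode} is a candidate key.
{OwnerID, ZipCode}⁺ = {Address, Bedrooms, City, ListDate, ListingID, OwnerID, Price, ZipCode} — all of the relation — so {OwnerID, ZipCode} is a candidate key.
{Bedrooms, Price, ZipCode}⁺ = {Address, Bedrooms, City, ListDate, ListingID, OwnerID, Price, ZipCode} — all of the relation — so {Bedrooms, Price, ZipCode} is a candidate key.
Any other superkey properly contains one of these, so there are no further candidate keys.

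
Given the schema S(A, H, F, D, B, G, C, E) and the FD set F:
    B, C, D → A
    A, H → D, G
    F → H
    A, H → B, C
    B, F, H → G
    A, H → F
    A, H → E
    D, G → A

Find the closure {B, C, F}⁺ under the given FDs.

Start with {B, C, F}.
F → H applies; add {H} → now {B, C, F, H}.
B, F, H → G applies; add {G} → now {B, C, F, G, H}.
No further FD applies.

{B, C, F, G, H}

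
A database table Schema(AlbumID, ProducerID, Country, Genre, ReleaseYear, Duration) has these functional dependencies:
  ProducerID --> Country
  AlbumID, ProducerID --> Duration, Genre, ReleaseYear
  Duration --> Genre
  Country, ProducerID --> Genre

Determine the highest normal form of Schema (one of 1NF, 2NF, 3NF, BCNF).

Candidate key: {AlbumID, ProducerID}. Prime attributes: {AlbumID, ProducerID}.
ProducerID --> Country: {ProducerID}⁺ = {Country, Genre, ProducerID}, which is not all of the attributes, so the left side is not a superkey — BCNF is violated.
Because {Country} is non-prime and the left side of ProducerID --> Country is not a superkey, the relation is not in 3NF.
The proper key subset {ProducerID} of {AlbumID, ProducerID} determines non-prime {Country, Genre}, so the relation is not even in 2NF.

1NF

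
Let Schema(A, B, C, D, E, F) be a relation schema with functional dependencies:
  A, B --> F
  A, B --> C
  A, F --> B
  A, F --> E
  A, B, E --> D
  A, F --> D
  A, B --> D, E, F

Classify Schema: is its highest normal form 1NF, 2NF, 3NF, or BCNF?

Candidate keys: {A, B}, {A, F}. Prime attributes: {A, B, F}.
Each dependency's left side is a superkey — BCNF holds.

BCNF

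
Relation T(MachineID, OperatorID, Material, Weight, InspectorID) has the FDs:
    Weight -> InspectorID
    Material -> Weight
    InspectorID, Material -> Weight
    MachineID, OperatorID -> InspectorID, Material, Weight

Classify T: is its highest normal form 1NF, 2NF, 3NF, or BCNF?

2NF

Candidate key: {MachineID, OperatorID}. Prime attributes: {MachineID, OperatorID}.
Weight -> InspectorID: {Weight}⁺ = {InspectorID, Weight}, which is not all of the attributes, so the left side is not a superkey — BCNF is violated.
Because {InspectorID} is non-prime and the left side of Weight -> InspectorID is not a superkey, the relation is not in 3NF.
No proper subset of a key has a non-prime attribute in its closure, so there is no partial dependency; 2NF holds.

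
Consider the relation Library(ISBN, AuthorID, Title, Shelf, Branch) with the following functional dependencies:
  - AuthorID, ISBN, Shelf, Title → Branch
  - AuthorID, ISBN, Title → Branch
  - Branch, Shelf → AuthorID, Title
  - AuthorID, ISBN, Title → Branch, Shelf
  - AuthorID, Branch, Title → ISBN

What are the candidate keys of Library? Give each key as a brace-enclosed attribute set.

{AuthorID, Branch, Title}, {AuthorID, ISBN, Title}, {Branch, Shelf}

{Branch, Shelf} is a candidate key since {Branch, Shelf}⁺ = {AuthorID, Branch, ISBN, Shelf, Title} covers every attribute.
{AuthorID, Branch, Title} is a candidate key since {AuthorID, Branch, Title}⁺ = {AuthorID, Branch, ISBN, Shelf, Title} covers every attribute.
{AuthorID, ISBN, Title} is a candidate key since {AuthorID, ISBN, Title}⁺ = {AuthorID, Branch, ISBN, Shelf, Title} covers every attribute.
Any other superkey properly contains one of these, so there are no further candidate keys.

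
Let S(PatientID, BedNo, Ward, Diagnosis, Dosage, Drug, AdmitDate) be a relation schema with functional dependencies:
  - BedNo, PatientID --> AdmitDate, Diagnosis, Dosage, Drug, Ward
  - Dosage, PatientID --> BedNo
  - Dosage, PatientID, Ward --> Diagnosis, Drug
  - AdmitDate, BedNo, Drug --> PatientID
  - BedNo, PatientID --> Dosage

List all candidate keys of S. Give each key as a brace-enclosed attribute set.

{BedNo, PatientID}⁺ = {AdmitDate, BedNo, Diagnosis, Dosage, Drug, PatientID, Ward} — all of the relation — so {BedNo, PatientID} is a candidate key.
{Dosage, PatientID}⁺ = {AdmitDate, BedNo, Diagnosis, Dosage, Drug, PatientID, Ward} — all of the relation — so {Dosage, PatientID} is a candidate key.
{AdmitDate, BedNo, Drug}⁺ = {AdmitDate, BedNo, Diagnosis, Dosage, Drug, PatientID, Ward} — all of the relation — so {AdmitDate, BedNo, Drug} is a candidate key.
These are minimal and exhaustive — every other superkey contains one of them.

{AdmitDate, BedNo, Drug}, {BedNo, PatientID}, {Dosage, PatientID}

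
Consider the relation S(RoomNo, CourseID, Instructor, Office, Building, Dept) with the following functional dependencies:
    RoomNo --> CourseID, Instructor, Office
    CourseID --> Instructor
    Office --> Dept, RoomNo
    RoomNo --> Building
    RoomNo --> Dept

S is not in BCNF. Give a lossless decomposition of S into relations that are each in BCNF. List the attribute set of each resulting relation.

Candidate keys of the original relation: {Office}, {RoomNo}.
Within {Building, CourseID, Dept, Instructor, Office, RoomNo}: {CourseID}⁺ ∩ {Building, CourseID, Dept, Instructor, Office, RoomNo} = {CourseID, Instructor}, not the whole set, so CourseID --> Instructor violates BCNF; decompose into {CourseID, Instructor} and {Building, CourseID, Dept, Office, RoomNo}.
{CourseID, Instructor} is in BCNF.
{Building, CourseID, Dept, Office, RoomNo} is in BCNF.

{Building, CourseID, Dept, Office, RoomNo}; {CourseID, Instructor}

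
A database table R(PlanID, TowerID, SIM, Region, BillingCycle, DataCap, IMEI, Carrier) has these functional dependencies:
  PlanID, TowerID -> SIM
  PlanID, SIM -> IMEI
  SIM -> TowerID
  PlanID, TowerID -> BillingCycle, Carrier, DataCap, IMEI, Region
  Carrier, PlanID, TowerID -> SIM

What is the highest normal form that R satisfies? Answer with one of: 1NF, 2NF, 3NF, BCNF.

3NF

Candidate keys: {PlanID, SIM}, {PlanID, TowerID}. Prime attributes: {PlanID, SIM, TowerID}.
For SIM -> TowerID we have {SIM}⁺ = {SIM, TowerID}; {SIM} is not a superkey, so BCNF fails.
Since {TowerID} ⊆ prime attributes and every other non-superkey FD also has a prime right side, the schema is in 3NF.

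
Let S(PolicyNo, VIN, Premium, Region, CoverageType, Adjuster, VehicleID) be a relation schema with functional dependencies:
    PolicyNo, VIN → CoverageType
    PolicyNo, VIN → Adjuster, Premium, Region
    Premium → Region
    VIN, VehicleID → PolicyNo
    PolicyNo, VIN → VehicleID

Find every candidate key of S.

{PolicyNo, VIN}, {VIN, VehicleID}

{VIN} never appears on the right of any FD, so every key must include it.
{PolicyNo, VIN}⁺ = {Adjuster, CoverageType, PolicyNo, Premium, Region, VIN, VehicleID}, which is every attribute, so {PolicyNo, VIN} is a candidate key.
{VIN, VehicleID}⁺ = {Adjuster, CoverageType, PolicyNo, Premium, Region, VIN, VehicleID}, which is every attribute, so {VIN, VehicleID} is a candidate key.
These are minimal and exhaustive — every other superkey contains one of them.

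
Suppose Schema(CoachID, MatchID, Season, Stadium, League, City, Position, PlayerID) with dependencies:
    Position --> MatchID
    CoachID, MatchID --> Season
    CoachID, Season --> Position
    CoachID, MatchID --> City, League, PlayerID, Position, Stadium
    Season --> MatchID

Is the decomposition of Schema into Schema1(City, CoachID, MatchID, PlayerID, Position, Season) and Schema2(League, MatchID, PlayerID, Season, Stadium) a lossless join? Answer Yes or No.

Schema1 ∩ Schema2 = {MatchID, PlayerID, Season}; its closure under F is {MatchID, PlayerID, Season}.
Neither Schema1 nor Schema2 is contained in that closure, so the decomposition is lossy.

No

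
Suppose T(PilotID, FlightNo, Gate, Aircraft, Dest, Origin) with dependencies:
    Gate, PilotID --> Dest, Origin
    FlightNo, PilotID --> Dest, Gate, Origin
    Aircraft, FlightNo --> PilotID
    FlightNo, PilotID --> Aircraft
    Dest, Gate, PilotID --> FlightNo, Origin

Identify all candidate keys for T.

{Aircraft, FlightNo}, {FlightNo, PilotID}, {Gate, PilotID}

{Aircraft, FlightNo} is a candidate key since {Aircraft, FlightNo}⁺ = {Aircraft, Dest, FlightNo, Gate, Origin, PilotID} covers every attribute.
{FlightNo, PilotID} is a candidate key since {FlightNo, PilotID}⁺ = {Aircraft, Dest, FlightNo, Gate, Origin, PilotID} covers every attribute.
{Gate, PilotID} is a candidate key since {Gate, PilotID}⁺ = {Aircraft, Dest, FlightNo, Gate, Origin, PilotID} covers every attribute.
Any other superkey properly contains one of these, so there are no further candidate keys.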